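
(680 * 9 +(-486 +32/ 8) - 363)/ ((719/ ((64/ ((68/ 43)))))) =296.92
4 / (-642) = -2 / 321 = -0.01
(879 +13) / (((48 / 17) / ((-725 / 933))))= -2748475 / 11196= -245.49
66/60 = 11/10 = 1.10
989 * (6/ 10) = 2967/ 5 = 593.40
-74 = -74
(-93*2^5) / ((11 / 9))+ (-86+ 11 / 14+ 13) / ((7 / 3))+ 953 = -1630861 / 1078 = -1512.86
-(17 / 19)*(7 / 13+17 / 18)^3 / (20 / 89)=-12.98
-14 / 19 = -0.74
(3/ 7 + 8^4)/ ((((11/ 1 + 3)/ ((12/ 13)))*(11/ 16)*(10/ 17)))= 4679760/ 7007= 667.87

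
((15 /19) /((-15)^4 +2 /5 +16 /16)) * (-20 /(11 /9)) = -3375 /13226147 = -0.00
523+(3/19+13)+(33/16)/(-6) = 325775/608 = 535.81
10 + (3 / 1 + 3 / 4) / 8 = 335 / 32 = 10.47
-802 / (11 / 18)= -14436 / 11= -1312.36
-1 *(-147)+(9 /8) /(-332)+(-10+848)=985.00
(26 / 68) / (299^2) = 1 / 233818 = 0.00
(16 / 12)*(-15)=-20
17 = 17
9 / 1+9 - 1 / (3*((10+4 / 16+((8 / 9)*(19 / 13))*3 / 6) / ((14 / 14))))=91662 / 5101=17.97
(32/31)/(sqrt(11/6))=32 * sqrt(66)/341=0.76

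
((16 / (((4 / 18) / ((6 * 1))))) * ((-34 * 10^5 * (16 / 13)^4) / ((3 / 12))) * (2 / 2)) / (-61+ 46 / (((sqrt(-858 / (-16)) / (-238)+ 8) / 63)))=-3363990938728582348800000 / 75171139227021851+ 531138667452825600000 * sqrt(858) / 75171139227021851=-44544130.26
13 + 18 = 31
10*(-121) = -1210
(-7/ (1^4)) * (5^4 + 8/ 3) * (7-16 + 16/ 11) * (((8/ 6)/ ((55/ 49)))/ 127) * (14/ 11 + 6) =3430856128/ 1521333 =2255.16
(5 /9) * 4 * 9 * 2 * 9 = 360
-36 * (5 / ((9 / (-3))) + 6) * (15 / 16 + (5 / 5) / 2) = -897 / 4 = -224.25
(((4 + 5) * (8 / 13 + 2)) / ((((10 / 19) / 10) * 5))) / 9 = 646 / 65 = 9.94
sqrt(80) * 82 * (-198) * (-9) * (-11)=-14376700.67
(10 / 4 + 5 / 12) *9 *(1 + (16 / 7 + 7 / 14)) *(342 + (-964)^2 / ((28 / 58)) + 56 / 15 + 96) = 5357458943 / 28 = 191337819.39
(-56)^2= 3136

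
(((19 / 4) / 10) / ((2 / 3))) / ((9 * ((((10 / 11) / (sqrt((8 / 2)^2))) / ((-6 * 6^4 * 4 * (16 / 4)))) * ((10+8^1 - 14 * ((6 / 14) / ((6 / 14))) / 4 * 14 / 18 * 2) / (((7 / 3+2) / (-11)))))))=3841344 / 2825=1359.77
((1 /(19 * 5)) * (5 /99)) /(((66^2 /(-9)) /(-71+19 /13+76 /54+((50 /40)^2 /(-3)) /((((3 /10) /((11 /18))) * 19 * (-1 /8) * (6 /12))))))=122293 /1655859348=0.00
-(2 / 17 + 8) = -138 / 17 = -8.12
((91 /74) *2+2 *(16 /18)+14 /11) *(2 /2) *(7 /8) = 141281 /29304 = 4.82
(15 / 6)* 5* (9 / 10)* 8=90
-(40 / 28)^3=-1000 / 343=-2.92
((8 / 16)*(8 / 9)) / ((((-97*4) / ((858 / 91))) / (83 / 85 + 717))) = -7.75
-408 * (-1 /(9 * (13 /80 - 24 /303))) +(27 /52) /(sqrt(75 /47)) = 9 * sqrt(141) /260 +1098880 /2019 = 544.68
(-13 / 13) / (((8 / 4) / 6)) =-3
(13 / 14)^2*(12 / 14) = 507 / 686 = 0.74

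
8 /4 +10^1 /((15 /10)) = 26 /3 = 8.67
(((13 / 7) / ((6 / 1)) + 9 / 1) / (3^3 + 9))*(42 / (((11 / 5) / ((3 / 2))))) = 1955 / 264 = 7.41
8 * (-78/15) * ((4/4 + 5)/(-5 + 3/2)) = 71.31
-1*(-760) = 760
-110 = -110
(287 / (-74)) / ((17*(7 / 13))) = -533 / 1258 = -0.42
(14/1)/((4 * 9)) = 7/18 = 0.39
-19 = -19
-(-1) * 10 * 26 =260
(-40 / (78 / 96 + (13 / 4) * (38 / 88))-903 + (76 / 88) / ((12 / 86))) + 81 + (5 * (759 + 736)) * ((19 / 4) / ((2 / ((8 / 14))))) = 37280367 / 4004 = 9310.78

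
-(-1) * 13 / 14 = 13 / 14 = 0.93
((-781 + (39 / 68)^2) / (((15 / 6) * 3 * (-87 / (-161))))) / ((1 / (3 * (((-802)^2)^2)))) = -30055175612564932606 / 125715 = -239073902180049.58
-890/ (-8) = 445/ 4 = 111.25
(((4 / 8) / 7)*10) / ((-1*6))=-5 / 42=-0.12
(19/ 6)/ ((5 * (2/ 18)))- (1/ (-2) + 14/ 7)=21/ 5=4.20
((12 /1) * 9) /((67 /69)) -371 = -17405 /67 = -259.78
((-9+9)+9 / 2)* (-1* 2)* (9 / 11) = -81 / 11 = -7.36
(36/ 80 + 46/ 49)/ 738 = 1361/ 723240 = 0.00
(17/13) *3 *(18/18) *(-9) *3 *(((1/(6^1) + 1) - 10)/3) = 8109/26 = 311.88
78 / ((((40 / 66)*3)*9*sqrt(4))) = 143 / 60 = 2.38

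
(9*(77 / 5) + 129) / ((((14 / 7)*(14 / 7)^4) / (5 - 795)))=-6606.38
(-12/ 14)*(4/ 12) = -0.29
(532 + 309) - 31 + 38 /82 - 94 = 716.46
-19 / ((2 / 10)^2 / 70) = -33250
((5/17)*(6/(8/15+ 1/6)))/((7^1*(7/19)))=5700/5831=0.98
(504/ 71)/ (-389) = -0.02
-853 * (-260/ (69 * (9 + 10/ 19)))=4213820/ 12489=337.40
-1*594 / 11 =-54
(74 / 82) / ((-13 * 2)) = -0.03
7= 7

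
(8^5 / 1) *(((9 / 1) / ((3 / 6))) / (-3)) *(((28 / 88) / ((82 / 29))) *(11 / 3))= -3325952 / 41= -81120.78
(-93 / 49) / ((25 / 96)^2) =-857088 / 30625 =-27.99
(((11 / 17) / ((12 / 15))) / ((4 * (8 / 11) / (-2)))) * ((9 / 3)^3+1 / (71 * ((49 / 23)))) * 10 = -71054225 / 473144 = -150.17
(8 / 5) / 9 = 8 / 45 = 0.18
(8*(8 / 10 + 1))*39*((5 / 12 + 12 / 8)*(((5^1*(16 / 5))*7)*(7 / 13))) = 64915.20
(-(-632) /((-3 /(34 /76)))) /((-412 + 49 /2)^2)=-21488 /34235625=-0.00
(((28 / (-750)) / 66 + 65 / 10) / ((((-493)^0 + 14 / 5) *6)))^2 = 25876261321 / 318434490000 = 0.08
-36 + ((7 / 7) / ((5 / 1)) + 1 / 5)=-178 / 5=-35.60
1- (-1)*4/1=5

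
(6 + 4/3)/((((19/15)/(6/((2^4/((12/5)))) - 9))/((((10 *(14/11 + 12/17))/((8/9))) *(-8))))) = 2697300/323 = 8350.77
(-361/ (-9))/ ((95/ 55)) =209/ 9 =23.22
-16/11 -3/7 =-1.88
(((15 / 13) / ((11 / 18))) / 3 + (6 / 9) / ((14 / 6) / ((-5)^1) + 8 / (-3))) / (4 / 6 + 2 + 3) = 8400 / 114257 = 0.07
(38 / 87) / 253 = 0.00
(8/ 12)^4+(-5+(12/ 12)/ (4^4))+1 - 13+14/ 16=-15.92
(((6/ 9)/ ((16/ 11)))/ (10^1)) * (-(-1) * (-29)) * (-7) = 2233/ 240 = 9.30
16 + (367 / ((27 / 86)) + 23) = 32615 / 27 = 1207.96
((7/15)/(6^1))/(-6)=-7/540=-0.01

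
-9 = -9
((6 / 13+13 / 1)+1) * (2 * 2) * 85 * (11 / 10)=70312 / 13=5408.62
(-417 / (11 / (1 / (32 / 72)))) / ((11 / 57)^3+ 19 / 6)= -695029329 / 25862122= -26.87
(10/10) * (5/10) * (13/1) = 13/2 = 6.50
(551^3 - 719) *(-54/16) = -564581583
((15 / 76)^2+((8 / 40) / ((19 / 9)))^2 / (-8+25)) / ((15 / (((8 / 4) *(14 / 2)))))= 226149 / 6137000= 0.04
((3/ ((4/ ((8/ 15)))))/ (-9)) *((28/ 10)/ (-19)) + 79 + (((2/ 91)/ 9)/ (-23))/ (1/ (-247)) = 79.03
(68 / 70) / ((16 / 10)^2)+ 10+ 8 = 4117 / 224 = 18.38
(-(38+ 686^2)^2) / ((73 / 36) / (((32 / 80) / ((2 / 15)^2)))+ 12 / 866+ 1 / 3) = -77685419028827880 / 153379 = -506493190259.60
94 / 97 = 0.97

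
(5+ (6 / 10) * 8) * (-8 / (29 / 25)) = -1960 / 29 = -67.59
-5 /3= -1.67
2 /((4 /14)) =7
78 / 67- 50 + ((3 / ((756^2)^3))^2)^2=-49073989782251830042886021999959388969484763670901307467354254503575485 / 1004876930137797253323155095964938588311576762209776161464772326326272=-48.84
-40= -40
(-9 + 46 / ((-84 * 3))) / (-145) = 1157 / 18270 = 0.06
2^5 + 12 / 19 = 620 / 19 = 32.63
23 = 23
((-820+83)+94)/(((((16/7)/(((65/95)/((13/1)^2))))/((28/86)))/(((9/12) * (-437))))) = 2173983/17888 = 121.53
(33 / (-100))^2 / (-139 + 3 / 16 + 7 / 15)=-0.00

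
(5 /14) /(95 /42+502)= 15 /21179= 0.00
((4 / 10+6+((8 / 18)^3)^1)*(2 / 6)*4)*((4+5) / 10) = 47296 / 6075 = 7.79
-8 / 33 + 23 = 751 / 33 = 22.76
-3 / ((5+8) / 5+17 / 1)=-15 / 98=-0.15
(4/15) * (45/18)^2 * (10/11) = 50/33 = 1.52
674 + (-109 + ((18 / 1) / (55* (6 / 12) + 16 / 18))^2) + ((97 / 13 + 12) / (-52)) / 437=565.40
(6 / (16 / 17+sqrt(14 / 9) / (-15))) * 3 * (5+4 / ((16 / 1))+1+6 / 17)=3091365 * sqrt(14) / 1028708+32732100 / 257177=138.52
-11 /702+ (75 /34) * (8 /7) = 209291 /83538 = 2.51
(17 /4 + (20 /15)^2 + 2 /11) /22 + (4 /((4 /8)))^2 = 560027 /8712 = 64.28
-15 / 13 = -1.15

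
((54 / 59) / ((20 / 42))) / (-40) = -567 / 11800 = -0.05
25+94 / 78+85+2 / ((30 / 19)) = 21932 / 195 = 112.47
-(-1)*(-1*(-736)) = 736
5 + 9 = 14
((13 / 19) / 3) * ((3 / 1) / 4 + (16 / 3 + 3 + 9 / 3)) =1885 / 684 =2.76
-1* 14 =-14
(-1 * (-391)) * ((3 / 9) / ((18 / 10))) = 1955 / 27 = 72.41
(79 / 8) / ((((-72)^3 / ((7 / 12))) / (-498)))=45899 / 5971968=0.01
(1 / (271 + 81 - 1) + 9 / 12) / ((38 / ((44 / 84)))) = 1661 / 160056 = 0.01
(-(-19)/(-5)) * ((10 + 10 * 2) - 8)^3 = -202312/5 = -40462.40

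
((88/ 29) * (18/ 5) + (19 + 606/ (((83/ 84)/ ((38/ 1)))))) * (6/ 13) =1685047062/ 156455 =10770.17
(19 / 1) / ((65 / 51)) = 969 / 65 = 14.91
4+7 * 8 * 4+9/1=237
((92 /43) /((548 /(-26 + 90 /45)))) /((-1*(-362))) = -276 /1066271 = -0.00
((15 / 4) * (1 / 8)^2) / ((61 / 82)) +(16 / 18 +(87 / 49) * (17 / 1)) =107264239 / 3443328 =31.15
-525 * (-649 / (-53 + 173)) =22715 / 8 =2839.38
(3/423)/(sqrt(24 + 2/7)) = sqrt(1190)/23970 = 0.00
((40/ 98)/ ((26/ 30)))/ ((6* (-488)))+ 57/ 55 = 8858021/ 8548540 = 1.04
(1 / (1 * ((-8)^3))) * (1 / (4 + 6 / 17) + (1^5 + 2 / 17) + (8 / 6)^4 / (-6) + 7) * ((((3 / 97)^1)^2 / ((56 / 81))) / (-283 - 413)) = 2390719 / 78735408037888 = 0.00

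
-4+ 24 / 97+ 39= 3419 / 97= 35.25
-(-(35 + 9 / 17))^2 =-364816 / 289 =-1262.34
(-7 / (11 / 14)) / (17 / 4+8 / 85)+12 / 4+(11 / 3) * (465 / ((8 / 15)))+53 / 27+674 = 1942068941 / 501336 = 3873.79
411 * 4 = 1644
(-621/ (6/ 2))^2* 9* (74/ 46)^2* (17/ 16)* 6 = 6362256.38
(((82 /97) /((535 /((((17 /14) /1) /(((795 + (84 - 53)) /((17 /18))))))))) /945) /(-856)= -11849 /4368996350258400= -0.00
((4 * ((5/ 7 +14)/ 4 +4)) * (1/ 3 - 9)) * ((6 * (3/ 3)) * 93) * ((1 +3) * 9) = -37430640/ 7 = -5347234.29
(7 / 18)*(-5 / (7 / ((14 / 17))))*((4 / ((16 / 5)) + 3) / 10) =-7 / 72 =-0.10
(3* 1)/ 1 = 3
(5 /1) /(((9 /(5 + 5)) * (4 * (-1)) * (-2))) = 25 /36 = 0.69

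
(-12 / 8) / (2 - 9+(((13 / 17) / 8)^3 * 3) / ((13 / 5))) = 3773184 / 17605657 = 0.21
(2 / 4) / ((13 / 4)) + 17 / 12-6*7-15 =-8647 / 156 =-55.43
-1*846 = -846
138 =138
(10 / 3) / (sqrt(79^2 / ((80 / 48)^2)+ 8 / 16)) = 50 * sqrt(224726) / 337089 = 0.07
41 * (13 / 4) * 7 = 3731 / 4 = 932.75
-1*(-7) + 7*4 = 35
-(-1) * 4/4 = 1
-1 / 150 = -0.01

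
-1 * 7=-7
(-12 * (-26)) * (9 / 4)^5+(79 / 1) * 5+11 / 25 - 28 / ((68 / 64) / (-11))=1016018711 / 54400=18676.81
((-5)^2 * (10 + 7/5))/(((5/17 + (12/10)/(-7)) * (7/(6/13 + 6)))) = 2034900/949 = 2144.26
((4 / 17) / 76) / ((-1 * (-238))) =1 / 76874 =0.00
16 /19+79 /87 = 2893 /1653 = 1.75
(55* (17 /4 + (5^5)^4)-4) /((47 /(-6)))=-62942504882815257 /94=-669601115774630.39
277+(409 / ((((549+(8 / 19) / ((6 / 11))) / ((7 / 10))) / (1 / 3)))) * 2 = 43456142 / 156685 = 277.35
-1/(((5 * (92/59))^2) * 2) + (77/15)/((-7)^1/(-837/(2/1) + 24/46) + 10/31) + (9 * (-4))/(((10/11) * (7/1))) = 9.46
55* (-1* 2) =-110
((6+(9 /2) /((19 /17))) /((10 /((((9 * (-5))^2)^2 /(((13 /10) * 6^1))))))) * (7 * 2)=3645455625 /494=7379464.83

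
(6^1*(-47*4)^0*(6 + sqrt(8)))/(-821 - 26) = -36/847 - 12*sqrt(2)/847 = -0.06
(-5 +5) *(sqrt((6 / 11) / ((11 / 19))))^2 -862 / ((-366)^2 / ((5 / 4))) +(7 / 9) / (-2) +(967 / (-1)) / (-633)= 63918595 / 56529432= 1.13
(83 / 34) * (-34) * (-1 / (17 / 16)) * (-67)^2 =5961392 / 17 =350670.12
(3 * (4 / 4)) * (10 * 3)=90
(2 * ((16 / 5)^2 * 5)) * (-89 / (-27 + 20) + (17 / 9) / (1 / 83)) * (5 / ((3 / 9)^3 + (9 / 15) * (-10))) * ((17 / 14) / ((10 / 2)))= -139411968 / 39445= -3534.34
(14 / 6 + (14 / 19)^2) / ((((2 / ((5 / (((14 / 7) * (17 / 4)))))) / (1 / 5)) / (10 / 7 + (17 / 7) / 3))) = 20915 / 55233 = 0.38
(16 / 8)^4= 16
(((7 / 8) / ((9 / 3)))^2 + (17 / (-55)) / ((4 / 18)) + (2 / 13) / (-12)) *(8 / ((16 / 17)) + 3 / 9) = -28783081 / 2471040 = -11.65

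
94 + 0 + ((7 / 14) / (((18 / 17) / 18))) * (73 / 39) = 8573 / 78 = 109.91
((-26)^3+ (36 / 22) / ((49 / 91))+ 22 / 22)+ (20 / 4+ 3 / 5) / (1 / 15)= -1346573 / 77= -17487.96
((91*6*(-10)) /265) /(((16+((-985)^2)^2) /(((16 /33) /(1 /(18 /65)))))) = -8064 /2743996045118515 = -0.00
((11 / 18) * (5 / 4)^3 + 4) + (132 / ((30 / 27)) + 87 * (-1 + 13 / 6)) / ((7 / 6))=7822973 / 40320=194.02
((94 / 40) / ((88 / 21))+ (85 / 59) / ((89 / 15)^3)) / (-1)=-41557359777 / 73203980960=-0.57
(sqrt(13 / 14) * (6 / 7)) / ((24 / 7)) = sqrt(182) / 56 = 0.24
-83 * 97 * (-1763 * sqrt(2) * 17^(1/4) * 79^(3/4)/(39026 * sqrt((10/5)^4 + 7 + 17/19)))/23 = 14193913 * 17^(1/4) * sqrt(4313) * 79^(3/4)/203754746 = 246.16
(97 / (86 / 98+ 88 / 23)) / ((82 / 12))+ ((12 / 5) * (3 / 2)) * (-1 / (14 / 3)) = 5696261 / 2535645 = 2.25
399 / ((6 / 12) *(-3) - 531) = -266 / 355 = -0.75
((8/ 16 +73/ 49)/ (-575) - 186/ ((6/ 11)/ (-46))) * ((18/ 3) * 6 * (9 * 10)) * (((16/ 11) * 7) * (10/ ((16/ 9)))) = 5154939237960/ 1771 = 2910750557.85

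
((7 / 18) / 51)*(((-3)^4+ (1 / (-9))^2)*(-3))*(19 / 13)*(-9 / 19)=1351 / 1053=1.28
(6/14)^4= 0.03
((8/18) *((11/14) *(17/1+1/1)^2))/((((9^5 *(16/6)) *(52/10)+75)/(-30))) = -39600/9553691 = -0.00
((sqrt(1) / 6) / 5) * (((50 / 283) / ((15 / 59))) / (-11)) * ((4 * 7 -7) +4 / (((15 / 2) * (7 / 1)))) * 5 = -130567 / 588357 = -0.22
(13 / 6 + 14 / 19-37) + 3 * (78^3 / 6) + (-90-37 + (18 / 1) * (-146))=26731507 / 114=234486.90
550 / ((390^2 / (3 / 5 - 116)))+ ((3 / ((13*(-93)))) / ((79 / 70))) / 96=-124357249 / 297994320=-0.42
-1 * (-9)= 9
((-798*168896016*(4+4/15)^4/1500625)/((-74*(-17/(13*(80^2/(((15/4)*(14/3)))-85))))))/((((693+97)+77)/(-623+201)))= 1433033150196678131712/34098139140625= 42026725.98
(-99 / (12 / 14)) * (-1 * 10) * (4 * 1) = 4620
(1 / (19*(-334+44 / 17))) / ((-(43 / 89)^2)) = 134657 / 197928054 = 0.00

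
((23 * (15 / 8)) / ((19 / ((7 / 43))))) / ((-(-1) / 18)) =21735 / 3268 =6.65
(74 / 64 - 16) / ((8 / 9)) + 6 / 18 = -12569 / 768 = -16.37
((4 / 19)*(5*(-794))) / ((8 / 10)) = -1044.74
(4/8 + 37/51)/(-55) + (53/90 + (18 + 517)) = 4506793/8415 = 535.57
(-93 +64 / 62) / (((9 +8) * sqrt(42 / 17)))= -2851 * sqrt(714) / 22134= -3.44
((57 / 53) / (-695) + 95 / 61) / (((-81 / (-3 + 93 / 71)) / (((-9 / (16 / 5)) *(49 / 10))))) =-42824138 / 95719431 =-0.45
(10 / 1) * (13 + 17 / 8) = 605 / 4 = 151.25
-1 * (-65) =65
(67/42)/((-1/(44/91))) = -1474/1911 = -0.77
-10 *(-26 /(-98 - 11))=-260 /109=-2.39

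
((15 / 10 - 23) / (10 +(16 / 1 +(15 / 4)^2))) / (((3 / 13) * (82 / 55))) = -122980 / 78843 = -1.56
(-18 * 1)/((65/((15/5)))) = -54/65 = -0.83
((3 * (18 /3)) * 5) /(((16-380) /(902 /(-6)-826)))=43935 /182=241.40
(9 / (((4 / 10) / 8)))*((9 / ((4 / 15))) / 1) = 6075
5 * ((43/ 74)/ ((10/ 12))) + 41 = 1646/ 37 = 44.49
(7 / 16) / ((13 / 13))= 7 / 16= 0.44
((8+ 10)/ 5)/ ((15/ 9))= 54/ 25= 2.16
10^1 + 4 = 14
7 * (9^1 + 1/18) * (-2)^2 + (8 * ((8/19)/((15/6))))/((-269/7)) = 58308446/229995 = 253.52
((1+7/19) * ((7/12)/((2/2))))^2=8281/12996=0.64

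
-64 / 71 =-0.90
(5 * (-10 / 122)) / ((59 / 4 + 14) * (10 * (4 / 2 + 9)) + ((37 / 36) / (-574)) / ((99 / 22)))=-2324700 / 17938545293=-0.00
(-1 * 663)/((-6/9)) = 994.50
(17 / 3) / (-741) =-17 / 2223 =-0.01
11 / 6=1.83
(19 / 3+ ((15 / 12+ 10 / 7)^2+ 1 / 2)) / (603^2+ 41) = 32947 / 855304800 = 0.00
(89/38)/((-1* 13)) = -89/494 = -0.18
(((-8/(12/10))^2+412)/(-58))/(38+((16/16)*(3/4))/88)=-723008/3491919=-0.21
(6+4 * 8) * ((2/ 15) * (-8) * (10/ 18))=-608/ 27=-22.52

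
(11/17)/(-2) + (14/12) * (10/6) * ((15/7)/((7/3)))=174/119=1.46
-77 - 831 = -908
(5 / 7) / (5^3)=1 / 175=0.01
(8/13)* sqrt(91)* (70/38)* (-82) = -886.74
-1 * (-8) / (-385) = -8 / 385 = -0.02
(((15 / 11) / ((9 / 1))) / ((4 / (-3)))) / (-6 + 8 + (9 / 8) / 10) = -100 / 1859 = -0.05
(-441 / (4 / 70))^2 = 59559806.25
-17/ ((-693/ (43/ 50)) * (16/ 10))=731/ 55440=0.01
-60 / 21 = -20 / 7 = -2.86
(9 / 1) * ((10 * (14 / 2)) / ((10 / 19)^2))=22743 / 10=2274.30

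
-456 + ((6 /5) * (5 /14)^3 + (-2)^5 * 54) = -2996373 /1372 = -2183.95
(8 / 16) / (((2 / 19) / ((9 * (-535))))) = -91485 / 4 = -22871.25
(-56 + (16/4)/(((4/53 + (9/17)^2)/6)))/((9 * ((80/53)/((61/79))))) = 12621632/19371195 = 0.65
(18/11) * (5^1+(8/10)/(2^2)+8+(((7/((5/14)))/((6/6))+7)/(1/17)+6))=42426/55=771.38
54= 54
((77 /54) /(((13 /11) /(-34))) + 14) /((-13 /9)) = 18.71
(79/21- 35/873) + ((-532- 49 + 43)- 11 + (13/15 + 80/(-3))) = -17449294/30555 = -571.08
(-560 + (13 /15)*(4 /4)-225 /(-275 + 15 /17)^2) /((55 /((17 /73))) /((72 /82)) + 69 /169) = -2.08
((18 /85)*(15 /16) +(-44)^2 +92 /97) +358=30277579 /13192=2295.15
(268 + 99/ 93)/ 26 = 8341/ 806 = 10.35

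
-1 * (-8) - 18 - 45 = -55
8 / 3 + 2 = 14 / 3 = 4.67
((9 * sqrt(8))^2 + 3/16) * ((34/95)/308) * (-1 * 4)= -176307/58520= -3.01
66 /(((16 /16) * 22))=3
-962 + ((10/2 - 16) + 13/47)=-45718/47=-972.72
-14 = -14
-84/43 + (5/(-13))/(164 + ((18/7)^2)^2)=-109028059/55759132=-1.96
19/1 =19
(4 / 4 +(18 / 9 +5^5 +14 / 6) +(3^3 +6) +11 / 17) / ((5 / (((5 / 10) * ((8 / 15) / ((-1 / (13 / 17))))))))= -8390876 / 65025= -129.04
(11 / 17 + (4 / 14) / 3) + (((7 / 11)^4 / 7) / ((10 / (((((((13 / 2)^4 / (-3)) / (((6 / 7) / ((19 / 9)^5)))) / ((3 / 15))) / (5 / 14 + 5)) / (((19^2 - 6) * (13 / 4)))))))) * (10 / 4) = 47678350601552401 / 78888255692122800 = 0.60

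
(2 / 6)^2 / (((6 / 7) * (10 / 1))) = 7 / 540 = 0.01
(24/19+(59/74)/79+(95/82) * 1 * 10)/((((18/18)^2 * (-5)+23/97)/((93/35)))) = -7.17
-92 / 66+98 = 3188 / 33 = 96.61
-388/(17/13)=-5044/17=-296.71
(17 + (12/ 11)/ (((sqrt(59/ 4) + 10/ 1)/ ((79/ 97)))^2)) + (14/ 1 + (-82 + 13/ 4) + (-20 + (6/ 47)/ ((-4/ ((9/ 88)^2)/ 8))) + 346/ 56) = -3900122672051399/ 63352067440816 - 11982720 * sqrt(59)/ 12034967219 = -61.57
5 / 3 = 1.67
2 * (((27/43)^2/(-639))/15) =-54/656395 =-0.00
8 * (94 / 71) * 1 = 752 / 71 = 10.59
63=63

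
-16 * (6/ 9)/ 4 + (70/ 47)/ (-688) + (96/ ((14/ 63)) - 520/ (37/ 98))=-1701265517/ 1794648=-947.97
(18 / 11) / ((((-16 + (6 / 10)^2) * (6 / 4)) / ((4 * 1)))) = -1200 / 4301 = -0.28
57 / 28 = 2.04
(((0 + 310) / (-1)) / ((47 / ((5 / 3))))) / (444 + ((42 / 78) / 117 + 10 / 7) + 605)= -2750475 / 262823107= -0.01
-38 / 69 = -0.55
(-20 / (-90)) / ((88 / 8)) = 2 / 99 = 0.02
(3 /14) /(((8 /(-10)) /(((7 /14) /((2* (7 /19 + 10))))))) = -285 /44128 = -0.01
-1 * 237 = -237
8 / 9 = 0.89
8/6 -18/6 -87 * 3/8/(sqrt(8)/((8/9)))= -11.92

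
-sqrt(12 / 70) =-sqrt(210) / 35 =-0.41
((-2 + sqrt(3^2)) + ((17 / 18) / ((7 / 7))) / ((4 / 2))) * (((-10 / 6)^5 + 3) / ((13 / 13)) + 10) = 901 / 4374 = 0.21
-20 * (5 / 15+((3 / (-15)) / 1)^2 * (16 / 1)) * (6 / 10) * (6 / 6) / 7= -292 / 175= -1.67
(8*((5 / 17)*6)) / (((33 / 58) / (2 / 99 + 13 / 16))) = 382510 / 18513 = 20.66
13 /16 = 0.81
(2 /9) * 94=188 /9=20.89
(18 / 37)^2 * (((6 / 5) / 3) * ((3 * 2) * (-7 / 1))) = -3.98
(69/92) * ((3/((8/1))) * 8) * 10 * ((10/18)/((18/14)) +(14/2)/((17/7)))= 11410/153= 74.58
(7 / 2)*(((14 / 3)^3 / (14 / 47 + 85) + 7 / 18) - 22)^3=-604688865756684969841 / 20291747235598512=-29799.74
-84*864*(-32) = 2322432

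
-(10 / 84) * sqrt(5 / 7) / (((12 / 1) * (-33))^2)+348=348.00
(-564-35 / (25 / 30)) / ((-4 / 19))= 5757 / 2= 2878.50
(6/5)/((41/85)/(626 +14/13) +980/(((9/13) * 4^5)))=239473152/276022279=0.87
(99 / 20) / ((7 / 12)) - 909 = -31518 / 35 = -900.51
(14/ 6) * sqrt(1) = 7/ 3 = 2.33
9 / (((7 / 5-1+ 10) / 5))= 225 / 52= 4.33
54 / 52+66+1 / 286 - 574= -72495 / 143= -506.96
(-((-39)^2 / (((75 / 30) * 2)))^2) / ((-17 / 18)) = 41641938 / 425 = 97981.03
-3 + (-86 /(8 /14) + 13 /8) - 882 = -8271 /8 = -1033.88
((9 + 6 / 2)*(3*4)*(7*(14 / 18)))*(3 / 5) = 2352 / 5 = 470.40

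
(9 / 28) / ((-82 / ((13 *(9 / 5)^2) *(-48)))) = 56862 / 7175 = 7.93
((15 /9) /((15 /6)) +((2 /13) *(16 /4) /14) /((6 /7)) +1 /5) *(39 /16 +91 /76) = 3043 /912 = 3.34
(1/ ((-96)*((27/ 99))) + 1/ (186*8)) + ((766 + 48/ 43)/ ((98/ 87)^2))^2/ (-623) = -34785503483018780593/ 59287543939393056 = -586.73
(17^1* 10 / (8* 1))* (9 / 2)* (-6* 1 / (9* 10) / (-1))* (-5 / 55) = -51 / 88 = -0.58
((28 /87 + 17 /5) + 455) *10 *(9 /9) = 399088 /87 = 4587.22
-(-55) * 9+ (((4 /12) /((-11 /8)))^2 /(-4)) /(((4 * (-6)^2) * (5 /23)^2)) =121286846 /245025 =495.00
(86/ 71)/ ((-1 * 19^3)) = -86/ 486989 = -0.00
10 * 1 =10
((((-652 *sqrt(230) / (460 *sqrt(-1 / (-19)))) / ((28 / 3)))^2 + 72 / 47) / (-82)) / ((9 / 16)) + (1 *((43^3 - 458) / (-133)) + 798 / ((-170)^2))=-355688273187671 / 596248196950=-596.54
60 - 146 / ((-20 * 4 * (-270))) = 647927 / 10800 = 59.99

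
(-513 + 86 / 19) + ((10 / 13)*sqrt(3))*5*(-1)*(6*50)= -15000*sqrt(3) / 13 -9661 / 19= -2506.99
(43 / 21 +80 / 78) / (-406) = -839 / 110838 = -0.01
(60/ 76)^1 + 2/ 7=143/ 133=1.08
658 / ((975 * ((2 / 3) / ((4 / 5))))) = 1316 / 1625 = 0.81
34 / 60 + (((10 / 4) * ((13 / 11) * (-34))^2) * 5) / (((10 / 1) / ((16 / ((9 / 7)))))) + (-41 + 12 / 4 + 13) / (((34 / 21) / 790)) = 2391454357 / 185130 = 12917.70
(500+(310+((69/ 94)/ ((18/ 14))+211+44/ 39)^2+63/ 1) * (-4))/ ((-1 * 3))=611350869913/ 10079667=60651.89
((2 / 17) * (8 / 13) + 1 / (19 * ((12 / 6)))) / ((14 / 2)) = 0.01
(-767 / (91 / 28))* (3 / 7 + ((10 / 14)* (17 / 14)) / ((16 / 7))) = -10679 / 56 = -190.70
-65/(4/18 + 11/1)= -585/101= -5.79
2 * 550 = 1100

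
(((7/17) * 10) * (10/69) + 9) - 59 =-57950/1173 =-49.40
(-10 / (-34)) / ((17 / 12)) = 60 / 289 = 0.21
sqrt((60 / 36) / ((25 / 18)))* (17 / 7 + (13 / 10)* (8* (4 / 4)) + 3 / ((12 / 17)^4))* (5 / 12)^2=6026723* sqrt(30) / 6967296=4.74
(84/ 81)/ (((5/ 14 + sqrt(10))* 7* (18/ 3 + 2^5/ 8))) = -28/ 52245 + 392* sqrt(10)/ 261225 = 0.00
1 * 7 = 7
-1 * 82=-82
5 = 5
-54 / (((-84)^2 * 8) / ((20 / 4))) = -15 / 3136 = -0.00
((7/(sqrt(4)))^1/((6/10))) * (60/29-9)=-2345/58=-40.43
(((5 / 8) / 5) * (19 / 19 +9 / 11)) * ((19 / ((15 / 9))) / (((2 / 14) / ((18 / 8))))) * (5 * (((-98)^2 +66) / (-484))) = -86812425 / 21296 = -4076.47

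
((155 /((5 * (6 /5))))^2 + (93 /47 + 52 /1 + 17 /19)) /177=23218397 /5690196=4.08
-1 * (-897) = 897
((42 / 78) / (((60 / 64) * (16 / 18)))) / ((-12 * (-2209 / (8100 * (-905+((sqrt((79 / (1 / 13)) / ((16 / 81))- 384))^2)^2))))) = 16826836799115 / 3675776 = 4577764.48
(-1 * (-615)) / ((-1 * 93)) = -205 / 31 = -6.61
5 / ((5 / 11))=11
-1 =-1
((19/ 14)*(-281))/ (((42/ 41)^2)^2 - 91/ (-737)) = -11118925890523/ 35706498842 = -311.40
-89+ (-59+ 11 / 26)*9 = -16021 / 26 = -616.19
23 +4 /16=93 /4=23.25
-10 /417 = -0.02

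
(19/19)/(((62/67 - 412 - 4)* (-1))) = 0.00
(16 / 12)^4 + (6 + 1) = 823 / 81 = 10.16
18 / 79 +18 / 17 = 1728 / 1343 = 1.29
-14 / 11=-1.27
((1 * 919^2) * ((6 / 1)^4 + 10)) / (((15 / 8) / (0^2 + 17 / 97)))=150007546576 / 1455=103097970.16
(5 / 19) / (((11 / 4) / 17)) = 340 / 209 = 1.63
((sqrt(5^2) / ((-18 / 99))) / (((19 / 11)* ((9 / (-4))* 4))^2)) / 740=-1331 / 8655336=-0.00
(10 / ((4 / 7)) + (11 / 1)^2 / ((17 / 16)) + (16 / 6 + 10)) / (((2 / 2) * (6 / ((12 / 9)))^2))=29386 / 4131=7.11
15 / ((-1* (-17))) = 15 / 17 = 0.88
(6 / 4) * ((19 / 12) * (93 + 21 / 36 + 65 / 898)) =9587723 / 43104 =222.43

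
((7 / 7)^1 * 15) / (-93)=-5 / 31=-0.16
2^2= 4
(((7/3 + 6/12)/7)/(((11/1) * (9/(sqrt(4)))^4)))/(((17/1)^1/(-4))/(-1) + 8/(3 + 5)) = 544/31827411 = 0.00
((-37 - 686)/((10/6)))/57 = -723/95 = -7.61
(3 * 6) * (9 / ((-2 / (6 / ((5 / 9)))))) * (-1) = 4374 / 5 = 874.80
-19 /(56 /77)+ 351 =2599 /8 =324.88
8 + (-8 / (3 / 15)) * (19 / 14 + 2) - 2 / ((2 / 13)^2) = -2951 / 14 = -210.79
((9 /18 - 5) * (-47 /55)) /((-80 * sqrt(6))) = -141 * sqrt(6) /17600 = -0.02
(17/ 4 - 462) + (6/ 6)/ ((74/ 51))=-67645/ 148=-457.06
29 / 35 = 0.83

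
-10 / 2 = -5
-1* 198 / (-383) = 198 / 383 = 0.52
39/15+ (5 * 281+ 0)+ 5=7063/5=1412.60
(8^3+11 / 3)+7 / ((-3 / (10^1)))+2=1483 / 3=494.33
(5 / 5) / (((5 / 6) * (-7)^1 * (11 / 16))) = -96 / 385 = -0.25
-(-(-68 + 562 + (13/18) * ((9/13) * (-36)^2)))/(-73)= -1142/73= -15.64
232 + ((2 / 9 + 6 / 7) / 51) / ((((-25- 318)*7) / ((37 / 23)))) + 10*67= 9414306446 / 10437147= 902.00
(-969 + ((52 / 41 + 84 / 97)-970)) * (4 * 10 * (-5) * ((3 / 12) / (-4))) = -192572875 / 7954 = -24210.82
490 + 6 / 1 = 496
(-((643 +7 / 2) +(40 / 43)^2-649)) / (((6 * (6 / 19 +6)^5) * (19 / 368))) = 0.00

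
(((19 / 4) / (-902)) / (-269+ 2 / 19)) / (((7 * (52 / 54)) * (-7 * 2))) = -3249 / 15655992352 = -0.00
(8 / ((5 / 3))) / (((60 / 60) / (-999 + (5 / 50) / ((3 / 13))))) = -119828 / 25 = -4793.12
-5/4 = -1.25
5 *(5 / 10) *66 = 165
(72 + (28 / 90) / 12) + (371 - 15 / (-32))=1915897 / 4320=443.49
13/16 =0.81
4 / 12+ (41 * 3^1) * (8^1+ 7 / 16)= 49831 / 48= 1038.15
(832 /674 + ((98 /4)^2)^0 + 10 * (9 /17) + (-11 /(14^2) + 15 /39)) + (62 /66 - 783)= -372947205823 /481717236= -774.20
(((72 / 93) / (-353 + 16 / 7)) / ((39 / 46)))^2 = 6635776 / 978843103225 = 0.00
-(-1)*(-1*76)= -76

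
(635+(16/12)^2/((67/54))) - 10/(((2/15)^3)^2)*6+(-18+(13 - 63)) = -10678142.50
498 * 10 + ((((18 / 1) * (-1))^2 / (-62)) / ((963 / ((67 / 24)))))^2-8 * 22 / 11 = 873861726737 / 176039824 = 4964.00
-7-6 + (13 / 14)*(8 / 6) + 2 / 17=-4157 / 357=-11.64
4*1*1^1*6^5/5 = 31104/5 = 6220.80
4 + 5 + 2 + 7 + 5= 23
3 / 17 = 0.18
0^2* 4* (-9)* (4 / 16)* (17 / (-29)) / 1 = 0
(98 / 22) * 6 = 294 / 11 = 26.73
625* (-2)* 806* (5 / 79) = -5037500 / 79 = -63765.82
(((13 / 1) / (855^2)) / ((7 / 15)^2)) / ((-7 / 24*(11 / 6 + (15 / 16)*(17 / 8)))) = -1024 / 13991999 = -0.00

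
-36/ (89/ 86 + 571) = -3096/ 49195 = -0.06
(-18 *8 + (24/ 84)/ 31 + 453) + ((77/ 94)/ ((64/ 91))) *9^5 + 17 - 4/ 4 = 90209416863/ 1305472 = 69101.00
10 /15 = 2 /3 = 0.67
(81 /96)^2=729 /1024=0.71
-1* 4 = -4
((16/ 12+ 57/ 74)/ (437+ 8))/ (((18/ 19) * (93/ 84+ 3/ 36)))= 62111/ 14818500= 0.00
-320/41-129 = -136.80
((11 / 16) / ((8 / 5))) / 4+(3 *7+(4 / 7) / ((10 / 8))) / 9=401837 / 161280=2.49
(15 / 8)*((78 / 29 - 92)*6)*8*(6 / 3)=-466200 / 29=-16075.86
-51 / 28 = -1.82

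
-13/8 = -1.62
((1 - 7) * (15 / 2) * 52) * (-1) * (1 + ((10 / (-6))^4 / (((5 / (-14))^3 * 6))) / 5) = -293540 / 27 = -10871.85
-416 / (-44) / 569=104 / 6259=0.02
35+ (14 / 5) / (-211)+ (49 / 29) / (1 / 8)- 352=-9285461 / 30595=-303.50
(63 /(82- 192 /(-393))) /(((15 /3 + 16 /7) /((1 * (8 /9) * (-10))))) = -256760 /275553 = -0.93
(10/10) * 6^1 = 6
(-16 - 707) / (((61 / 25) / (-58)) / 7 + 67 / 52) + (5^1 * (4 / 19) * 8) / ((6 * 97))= -351634822060 / 623743077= -563.75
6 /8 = 0.75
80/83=0.96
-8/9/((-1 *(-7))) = -8/63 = -0.13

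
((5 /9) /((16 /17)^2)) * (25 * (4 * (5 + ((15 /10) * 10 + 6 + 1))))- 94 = 102359 /64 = 1599.36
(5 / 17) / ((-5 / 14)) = -0.82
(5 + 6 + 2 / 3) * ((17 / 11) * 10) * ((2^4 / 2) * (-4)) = -190400 / 33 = -5769.70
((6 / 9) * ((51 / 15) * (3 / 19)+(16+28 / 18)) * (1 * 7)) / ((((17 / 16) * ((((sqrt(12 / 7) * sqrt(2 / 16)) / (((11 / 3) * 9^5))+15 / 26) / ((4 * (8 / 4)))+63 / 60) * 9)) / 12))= 4543224124823618217984 / 48115940036963115617 - 166964693575680 * sqrt(42) / 48115940036963115617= 94.42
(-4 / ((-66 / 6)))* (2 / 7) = 8 / 77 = 0.10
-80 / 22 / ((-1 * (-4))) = -10 / 11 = -0.91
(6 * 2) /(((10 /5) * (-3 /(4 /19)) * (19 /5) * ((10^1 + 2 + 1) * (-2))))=20 /4693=0.00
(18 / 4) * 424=1908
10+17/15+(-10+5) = 92/15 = 6.13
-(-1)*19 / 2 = 19 / 2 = 9.50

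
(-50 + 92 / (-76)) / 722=-973 / 13718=-0.07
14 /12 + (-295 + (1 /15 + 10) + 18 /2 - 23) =-297.77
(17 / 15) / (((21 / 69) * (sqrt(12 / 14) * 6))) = 0.67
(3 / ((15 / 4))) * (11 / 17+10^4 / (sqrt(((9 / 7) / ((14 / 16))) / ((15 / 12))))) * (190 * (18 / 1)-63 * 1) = 24771858.65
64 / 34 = 32 / 17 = 1.88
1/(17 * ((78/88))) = 44/663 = 0.07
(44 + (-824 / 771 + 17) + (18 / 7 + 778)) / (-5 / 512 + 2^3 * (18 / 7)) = 40.88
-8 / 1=-8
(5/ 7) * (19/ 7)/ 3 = 95/ 147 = 0.65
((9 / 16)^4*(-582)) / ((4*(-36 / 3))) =636417 / 524288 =1.21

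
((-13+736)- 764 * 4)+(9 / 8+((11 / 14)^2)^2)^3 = -132073205087074789 / 56693912375296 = -2329.58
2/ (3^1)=2/ 3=0.67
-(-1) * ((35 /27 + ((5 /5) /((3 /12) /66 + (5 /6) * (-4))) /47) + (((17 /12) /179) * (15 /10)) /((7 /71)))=5256383735 /3727093608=1.41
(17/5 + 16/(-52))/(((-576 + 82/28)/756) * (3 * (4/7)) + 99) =1240974/39208195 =0.03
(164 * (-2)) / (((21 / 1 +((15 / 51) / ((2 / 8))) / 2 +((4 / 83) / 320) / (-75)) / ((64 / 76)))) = -44429568000 / 3472553677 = -12.79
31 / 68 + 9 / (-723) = 7267 / 16388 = 0.44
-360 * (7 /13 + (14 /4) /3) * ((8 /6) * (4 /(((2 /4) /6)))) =-510720 /13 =-39286.15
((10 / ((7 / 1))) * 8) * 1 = 80 / 7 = 11.43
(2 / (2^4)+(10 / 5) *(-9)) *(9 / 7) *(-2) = 1287 / 28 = 45.96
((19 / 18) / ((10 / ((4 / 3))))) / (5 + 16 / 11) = 209 / 9585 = 0.02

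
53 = 53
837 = 837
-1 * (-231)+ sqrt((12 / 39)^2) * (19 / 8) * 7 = 6139 / 26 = 236.12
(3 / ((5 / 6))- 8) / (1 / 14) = -308 / 5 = -61.60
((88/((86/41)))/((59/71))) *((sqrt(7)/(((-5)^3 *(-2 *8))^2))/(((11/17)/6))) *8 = 148461 *sqrt(7)/158562500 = 0.00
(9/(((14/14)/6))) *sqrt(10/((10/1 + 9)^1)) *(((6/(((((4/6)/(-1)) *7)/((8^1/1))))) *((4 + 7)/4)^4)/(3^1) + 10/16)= -7657.28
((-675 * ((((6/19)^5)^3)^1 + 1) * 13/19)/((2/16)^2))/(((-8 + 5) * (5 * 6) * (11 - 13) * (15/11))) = -34734419720136783218000/288441413567621167681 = -120.42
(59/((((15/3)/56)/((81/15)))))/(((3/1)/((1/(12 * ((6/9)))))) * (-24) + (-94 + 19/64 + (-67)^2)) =5709312/6110875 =0.93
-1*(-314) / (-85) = -3.69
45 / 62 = 0.73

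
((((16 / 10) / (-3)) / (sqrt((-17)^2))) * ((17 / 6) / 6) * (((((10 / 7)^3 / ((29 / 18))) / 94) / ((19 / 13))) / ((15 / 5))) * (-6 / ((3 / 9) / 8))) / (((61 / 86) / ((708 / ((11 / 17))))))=86119987200 / 5960272241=14.45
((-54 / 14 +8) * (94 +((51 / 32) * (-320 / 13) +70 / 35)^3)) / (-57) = 57579442 / 15379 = 3744.03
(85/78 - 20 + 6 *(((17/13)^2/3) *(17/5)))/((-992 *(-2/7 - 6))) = -258433/221295360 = -0.00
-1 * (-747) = 747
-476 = -476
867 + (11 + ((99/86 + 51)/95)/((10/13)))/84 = 170028703/196080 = 867.14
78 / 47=1.66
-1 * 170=-170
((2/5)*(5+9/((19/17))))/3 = 496/285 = 1.74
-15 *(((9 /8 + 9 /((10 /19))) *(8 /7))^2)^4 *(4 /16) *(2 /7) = -239299329230617529590083 /6305251093750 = -37952386934.73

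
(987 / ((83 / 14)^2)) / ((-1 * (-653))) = 193452 / 4498517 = 0.04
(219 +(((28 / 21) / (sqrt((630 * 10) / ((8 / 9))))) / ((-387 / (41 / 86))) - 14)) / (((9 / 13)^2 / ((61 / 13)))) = 162565 / 81 - 65026 * sqrt(14) / 1273785345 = 2006.98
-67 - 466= -533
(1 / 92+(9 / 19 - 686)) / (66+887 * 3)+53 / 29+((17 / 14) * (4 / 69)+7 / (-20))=1045555201 / 806382990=1.30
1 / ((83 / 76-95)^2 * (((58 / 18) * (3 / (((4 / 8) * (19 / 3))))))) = 54872 / 1477166301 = 0.00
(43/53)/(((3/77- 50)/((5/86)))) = -385/407782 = -0.00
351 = 351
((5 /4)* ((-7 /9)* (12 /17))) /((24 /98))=-1715 /612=-2.80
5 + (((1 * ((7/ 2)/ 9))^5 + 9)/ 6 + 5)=130396999/ 11337408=11.50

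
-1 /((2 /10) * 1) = -5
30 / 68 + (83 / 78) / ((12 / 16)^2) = 27841 / 11934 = 2.33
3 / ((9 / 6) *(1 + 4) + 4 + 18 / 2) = 6 / 41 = 0.15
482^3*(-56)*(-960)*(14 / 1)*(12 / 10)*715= 72312886626140160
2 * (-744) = -1488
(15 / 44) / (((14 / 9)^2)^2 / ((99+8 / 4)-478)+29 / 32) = 296819640 / 775523111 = 0.38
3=3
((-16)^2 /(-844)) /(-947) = 0.00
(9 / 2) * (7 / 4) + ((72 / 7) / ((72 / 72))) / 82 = 18369 / 2296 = 8.00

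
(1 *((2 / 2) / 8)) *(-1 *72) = -9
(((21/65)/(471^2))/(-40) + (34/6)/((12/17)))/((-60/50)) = -4630314629/692143920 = -6.69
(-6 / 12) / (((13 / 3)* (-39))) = 1 / 338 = 0.00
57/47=1.21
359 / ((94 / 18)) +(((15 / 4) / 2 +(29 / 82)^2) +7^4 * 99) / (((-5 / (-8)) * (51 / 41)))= 150274123408 / 491385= 305817.48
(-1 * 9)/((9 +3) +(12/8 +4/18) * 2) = -81/139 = -0.58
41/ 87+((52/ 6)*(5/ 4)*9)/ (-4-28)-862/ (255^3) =-79266099497/ 30775032000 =-2.58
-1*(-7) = 7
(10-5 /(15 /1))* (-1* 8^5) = -316757.33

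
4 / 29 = 0.14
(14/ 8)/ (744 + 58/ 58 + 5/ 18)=63/ 26830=0.00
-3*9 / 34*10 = -135 / 17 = -7.94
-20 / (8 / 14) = -35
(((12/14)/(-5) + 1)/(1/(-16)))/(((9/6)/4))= -3712/105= -35.35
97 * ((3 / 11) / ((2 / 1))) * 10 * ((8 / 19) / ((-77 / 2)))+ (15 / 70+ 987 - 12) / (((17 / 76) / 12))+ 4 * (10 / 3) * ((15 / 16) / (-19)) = 1506575251 / 28798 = 52315.27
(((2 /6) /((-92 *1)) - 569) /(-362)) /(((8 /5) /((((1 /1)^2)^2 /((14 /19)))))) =2131325 /1598592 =1.33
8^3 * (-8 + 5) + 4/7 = -10748/7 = -1535.43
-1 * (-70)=70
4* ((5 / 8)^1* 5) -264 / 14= -89 / 14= -6.36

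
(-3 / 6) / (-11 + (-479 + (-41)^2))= -1 / 2382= -0.00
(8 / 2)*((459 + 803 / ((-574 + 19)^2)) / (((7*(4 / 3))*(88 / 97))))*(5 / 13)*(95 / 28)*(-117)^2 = 6532892839161 / 1686608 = 3873391.35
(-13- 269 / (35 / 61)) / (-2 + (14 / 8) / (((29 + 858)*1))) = 3519616 / 14595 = 241.15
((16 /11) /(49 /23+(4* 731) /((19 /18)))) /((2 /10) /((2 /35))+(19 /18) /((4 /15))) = 167808 /2385378523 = 0.00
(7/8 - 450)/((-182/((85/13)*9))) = 2748645/18928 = 145.22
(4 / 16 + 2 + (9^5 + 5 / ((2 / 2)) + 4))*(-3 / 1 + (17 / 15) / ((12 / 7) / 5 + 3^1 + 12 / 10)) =-8609672 / 53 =-162446.64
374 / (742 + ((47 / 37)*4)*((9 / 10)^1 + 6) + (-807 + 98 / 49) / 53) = 3667070 / 7470143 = 0.49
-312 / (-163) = 312 / 163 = 1.91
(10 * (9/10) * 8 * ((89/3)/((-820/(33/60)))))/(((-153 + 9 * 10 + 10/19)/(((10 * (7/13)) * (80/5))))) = 6249936/3163355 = 1.98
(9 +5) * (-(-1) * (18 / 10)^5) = 826686 / 3125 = 264.54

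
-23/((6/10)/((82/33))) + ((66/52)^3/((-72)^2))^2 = -11931958324930109/125266582831104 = -95.25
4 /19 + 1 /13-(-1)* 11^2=29958 /247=121.29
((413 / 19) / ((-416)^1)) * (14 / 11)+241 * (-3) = -31433147 / 43472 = -723.07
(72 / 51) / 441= 8 / 2499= 0.00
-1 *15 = -15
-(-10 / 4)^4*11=-6875 / 16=-429.69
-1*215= -215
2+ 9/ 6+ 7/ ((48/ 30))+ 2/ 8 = 65/ 8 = 8.12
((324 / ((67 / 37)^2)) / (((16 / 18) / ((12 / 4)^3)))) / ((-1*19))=-26946027 / 170582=-157.97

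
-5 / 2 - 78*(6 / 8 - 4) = 251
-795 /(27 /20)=-5300 /9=-588.89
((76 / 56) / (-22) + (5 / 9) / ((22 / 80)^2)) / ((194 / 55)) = 1110595 / 537768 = 2.07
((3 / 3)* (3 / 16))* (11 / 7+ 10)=243 / 112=2.17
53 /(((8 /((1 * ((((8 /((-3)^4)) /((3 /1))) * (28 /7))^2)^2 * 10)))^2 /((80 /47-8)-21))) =-116821392464281600 /571410276575675653647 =-0.00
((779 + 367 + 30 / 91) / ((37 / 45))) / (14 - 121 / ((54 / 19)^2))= -13688345520 / 9619519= -1422.98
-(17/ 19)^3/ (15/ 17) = -83521/ 102885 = -0.81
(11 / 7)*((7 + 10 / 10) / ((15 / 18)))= 528 / 35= 15.09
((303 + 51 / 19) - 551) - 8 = -253.32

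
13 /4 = 3.25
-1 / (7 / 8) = -8 / 7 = -1.14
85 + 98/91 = 1119/13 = 86.08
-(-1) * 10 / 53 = 10 / 53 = 0.19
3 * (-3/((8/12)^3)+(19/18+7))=-149/24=-6.21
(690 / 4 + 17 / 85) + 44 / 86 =74481 / 430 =173.21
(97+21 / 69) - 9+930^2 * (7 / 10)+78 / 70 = 605519.42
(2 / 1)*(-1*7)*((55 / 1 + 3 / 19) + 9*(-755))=1792798 / 19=94357.79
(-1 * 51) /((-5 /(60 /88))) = 153 /22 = 6.95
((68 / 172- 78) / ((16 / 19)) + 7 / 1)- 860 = -650267 / 688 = -945.16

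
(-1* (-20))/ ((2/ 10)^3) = 2500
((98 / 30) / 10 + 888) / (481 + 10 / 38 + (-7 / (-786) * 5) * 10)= 331656761 / 179845850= 1.84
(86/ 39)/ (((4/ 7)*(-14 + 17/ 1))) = 301/ 234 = 1.29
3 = 3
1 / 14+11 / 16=85 / 112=0.76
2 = 2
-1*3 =-3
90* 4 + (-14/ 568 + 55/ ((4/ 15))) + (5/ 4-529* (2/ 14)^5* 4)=2708065597/ 4773188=567.35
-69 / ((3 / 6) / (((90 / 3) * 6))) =-24840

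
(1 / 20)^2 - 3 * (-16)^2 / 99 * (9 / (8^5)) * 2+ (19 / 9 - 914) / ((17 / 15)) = -722217581 / 897600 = -804.61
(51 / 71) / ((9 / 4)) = 68 / 213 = 0.32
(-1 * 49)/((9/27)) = -147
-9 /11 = -0.82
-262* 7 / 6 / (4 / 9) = -2751 / 4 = -687.75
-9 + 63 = 54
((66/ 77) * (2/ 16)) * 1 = 3/ 28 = 0.11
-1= -1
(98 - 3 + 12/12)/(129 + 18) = 32/49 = 0.65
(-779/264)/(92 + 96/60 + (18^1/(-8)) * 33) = -3895/25542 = -0.15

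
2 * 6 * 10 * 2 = 240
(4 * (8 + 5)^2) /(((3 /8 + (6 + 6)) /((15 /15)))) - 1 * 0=5408 /99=54.63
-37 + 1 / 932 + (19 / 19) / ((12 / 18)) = -33085 / 932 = -35.50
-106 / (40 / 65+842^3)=-689 / 3880159976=-0.00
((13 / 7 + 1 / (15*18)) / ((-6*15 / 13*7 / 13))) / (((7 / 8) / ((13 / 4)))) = -7726849 / 4167450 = -1.85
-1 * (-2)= 2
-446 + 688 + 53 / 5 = 1263 / 5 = 252.60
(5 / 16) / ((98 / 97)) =485 / 1568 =0.31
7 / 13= 0.54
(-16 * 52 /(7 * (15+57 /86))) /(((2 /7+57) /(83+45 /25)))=-30338048 /2700735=-11.23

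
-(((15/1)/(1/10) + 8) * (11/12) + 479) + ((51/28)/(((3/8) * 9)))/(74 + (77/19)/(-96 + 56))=-4414528609/7076538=-623.83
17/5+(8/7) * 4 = 279/35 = 7.97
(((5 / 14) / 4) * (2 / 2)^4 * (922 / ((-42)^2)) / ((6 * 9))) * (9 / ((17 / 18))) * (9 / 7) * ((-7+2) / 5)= -6915 / 653072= -0.01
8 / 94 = 4 / 47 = 0.09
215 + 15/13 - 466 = -3248/13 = -249.85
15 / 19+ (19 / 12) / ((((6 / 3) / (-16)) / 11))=-7897 / 57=-138.54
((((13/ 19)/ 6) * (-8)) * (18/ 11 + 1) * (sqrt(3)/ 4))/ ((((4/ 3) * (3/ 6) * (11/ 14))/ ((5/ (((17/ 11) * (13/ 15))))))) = -15225 * sqrt(3)/ 3553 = -7.42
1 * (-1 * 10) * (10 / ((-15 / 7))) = 140 / 3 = 46.67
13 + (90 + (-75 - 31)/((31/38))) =-26.94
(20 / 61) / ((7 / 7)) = 0.33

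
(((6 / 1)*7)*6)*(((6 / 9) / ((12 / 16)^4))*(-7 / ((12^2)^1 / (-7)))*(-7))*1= -1264.72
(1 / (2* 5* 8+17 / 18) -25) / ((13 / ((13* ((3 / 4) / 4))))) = -109221 / 23312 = -4.69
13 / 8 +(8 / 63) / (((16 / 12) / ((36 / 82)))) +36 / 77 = 53905 / 25256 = 2.13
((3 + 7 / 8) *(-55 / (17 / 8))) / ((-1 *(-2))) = -1705 / 34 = -50.15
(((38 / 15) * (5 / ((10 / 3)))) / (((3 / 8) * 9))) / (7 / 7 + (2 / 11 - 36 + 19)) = -0.07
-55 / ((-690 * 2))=11 / 276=0.04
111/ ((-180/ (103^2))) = -392533/ 60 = -6542.22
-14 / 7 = -2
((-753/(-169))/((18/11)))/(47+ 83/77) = 212597/3753828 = 0.06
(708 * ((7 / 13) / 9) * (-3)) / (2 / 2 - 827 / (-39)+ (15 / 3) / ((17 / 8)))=-6018 / 1163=-5.17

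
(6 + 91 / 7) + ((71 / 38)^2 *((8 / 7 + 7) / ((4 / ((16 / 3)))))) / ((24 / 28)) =7207 / 114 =63.22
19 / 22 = 0.86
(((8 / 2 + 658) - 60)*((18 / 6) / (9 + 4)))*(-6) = -10836 / 13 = -833.54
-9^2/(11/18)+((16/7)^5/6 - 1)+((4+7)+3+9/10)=-108.25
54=54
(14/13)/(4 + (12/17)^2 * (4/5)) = 1445/5902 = 0.24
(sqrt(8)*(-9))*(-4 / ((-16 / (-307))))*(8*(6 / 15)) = 22104*sqrt(2) / 5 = 6251.96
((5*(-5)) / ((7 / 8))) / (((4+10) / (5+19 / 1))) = -2400 / 49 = -48.98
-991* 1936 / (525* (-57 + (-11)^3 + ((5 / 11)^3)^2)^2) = -6021313361295869296 / 3174277846628357620725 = -0.00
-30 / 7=-4.29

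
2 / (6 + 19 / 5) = 10 / 49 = 0.20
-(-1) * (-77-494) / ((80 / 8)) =-571 / 10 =-57.10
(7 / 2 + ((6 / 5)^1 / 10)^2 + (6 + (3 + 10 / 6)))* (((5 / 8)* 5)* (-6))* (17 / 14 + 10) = -1192729 / 400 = -2981.82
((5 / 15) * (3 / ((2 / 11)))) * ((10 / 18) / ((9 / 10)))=3.40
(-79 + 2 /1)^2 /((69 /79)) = 468391 /69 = 6788.28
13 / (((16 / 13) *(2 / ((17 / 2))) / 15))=43095 / 64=673.36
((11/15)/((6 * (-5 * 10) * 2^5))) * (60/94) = -11/225600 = -0.00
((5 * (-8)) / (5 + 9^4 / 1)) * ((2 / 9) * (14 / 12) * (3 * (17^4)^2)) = -139515148820 / 4221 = -33052629.43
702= 702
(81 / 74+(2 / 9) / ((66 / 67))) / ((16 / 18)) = 29015 / 19536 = 1.49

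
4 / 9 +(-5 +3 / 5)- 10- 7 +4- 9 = -1168 / 45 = -25.96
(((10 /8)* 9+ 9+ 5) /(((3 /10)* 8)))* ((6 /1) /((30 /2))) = 101 /24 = 4.21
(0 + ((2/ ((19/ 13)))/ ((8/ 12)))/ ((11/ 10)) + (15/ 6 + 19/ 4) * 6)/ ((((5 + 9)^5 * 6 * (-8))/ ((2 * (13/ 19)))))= -0.00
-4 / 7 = -0.57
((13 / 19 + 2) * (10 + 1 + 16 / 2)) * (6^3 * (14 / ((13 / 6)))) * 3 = 2776032 / 13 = 213540.92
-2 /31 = -0.06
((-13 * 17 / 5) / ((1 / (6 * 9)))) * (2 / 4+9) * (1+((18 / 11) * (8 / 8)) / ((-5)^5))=-3895156161 / 171875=-22662.73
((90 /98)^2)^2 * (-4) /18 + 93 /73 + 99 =42131822070 /420830473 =100.12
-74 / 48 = -37 / 24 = -1.54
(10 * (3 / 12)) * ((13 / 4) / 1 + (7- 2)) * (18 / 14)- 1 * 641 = -34411 / 56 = -614.48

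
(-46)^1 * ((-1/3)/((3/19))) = 97.11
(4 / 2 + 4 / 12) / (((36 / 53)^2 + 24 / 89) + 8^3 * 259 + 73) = 1750007 / 99511696323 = 0.00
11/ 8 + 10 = 91/ 8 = 11.38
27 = 27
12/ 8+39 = 81/ 2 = 40.50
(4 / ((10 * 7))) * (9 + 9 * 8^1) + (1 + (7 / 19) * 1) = 3988 / 665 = 6.00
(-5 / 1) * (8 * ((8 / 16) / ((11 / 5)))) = -100 / 11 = -9.09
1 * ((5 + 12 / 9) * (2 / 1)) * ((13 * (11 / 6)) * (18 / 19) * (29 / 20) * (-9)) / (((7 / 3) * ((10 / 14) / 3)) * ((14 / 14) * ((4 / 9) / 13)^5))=-7364586423278799 / 51200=-143839578579.66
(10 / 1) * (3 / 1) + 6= 36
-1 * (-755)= 755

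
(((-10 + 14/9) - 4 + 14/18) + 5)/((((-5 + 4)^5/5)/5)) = 500/3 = 166.67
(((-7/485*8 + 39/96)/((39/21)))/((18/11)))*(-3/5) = -0.06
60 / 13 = 4.62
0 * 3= 0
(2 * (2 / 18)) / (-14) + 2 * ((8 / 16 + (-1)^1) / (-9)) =2 / 21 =0.10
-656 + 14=-642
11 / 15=0.73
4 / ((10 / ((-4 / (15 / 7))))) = -56 / 75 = -0.75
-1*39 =-39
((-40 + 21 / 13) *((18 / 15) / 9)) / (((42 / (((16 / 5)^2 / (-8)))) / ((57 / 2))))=151696 / 34125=4.45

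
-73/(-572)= 73/572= 0.13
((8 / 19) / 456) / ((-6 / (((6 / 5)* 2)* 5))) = -0.00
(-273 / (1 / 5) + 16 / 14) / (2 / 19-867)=181393 / 115297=1.57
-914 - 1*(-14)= -900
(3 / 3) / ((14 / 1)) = 0.07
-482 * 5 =-2410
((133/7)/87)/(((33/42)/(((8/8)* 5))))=1330/957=1.39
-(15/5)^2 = -9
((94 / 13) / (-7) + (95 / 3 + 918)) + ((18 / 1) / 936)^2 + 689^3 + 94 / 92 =427181803243483 / 1306032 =327083718.66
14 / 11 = 1.27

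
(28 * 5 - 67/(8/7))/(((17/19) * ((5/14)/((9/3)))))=259749/340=763.97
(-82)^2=6724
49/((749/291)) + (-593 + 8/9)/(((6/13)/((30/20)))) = -7339307/3852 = -1905.32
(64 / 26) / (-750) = -16 / 4875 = -0.00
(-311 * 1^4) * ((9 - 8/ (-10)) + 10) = -30789/ 5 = -6157.80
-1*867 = -867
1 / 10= 0.10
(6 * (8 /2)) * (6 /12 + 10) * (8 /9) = 224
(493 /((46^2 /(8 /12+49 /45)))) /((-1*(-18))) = 38947 /1713960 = 0.02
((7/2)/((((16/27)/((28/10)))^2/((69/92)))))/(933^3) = 27783/385026956800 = 0.00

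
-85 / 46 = -1.85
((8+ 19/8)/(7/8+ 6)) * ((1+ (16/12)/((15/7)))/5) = 0.49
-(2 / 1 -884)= 882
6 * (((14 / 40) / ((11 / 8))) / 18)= 14 / 165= 0.08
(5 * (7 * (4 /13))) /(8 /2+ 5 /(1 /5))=140 /377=0.37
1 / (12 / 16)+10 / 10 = 7 / 3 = 2.33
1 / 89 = 0.01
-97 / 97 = -1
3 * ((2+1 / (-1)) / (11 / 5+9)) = 15 / 56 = 0.27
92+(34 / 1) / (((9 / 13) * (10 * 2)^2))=165821 / 1800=92.12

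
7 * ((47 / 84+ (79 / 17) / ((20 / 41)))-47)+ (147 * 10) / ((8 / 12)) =992767 / 510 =1946.60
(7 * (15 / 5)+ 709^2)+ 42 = 502744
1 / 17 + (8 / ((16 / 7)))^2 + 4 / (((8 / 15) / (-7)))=-2733 / 68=-40.19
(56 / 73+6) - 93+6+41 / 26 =-149289 / 1898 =-78.66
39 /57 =13 /19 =0.68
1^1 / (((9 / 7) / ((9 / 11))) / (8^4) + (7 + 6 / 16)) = 28672 / 211467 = 0.14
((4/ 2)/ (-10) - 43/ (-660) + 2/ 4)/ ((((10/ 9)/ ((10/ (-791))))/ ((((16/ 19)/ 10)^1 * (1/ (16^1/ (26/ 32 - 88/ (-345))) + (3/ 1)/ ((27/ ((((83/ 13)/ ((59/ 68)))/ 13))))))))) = -730329533/ 16104680592000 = -0.00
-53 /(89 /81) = -4293 /89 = -48.24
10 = 10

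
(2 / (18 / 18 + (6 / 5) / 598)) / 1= 1495 / 749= 2.00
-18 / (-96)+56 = 899 / 16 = 56.19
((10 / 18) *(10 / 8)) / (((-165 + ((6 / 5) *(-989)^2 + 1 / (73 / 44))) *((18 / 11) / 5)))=501875 / 277575331464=0.00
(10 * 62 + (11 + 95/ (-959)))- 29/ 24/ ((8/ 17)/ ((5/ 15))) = 348026797/ 552384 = 630.05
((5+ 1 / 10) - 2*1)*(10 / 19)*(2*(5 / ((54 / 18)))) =5.44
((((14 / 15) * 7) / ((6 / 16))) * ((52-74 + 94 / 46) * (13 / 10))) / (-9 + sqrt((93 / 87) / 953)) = 129948 * sqrt(856747) / 643587725 + 32322355884 / 643587725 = 50.41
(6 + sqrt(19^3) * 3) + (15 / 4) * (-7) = -81 / 4 + 57 * sqrt(19) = 228.21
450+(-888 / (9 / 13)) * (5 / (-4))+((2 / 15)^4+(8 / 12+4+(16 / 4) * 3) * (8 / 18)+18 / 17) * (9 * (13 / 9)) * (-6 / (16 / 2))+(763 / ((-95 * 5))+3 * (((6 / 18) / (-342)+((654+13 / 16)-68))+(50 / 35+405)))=3021154051873 / 610470000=4948.90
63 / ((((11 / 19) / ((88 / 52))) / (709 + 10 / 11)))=18694746 / 143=130732.49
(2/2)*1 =1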